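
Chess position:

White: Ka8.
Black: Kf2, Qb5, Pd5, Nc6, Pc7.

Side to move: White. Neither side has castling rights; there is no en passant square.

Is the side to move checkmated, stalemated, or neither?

stalemate

White to move; white king on a8.
In check: no.
King squares — a7: attacked by Nc6; b7: attacked by Qb5; b8: attacked by Qb5.
Legal moves for White: none.
Not in check and no legal moves → stalemate.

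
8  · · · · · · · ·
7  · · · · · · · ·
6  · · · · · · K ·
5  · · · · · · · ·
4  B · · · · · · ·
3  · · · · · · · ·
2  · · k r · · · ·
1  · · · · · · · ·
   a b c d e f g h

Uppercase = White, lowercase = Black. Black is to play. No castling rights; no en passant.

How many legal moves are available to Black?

5

Black to move; king on c2.
In check: yes, from the white bishop on a4.
Legal moves: Kd3, Kc3, Kb2, Kc1, Kb1.
Count: 5.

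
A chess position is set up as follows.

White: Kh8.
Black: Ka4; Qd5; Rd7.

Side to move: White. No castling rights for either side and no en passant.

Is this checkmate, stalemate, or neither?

stalemate

White to move; white king on h8.
In check: no.
King squares — g7: attacked by Rd7; h7: attacked by Rd7; g8: attacked by Qd5.
Legal moves for White: none.
Not in check and no legal moves → stalemate.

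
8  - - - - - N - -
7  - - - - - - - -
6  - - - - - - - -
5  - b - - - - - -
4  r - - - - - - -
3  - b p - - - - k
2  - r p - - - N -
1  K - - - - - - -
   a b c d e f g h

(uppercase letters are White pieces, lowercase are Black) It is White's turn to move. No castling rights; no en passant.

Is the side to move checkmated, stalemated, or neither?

White to move; white king on a1.
In check: yes, from the black rook on a4.
King squares — b1: attacked by Rb2; a2: attacked by Rb2; b2: attacked by Pc3.
Legal moves for White: none.
In check with no legal moves → checkmate.

checkmate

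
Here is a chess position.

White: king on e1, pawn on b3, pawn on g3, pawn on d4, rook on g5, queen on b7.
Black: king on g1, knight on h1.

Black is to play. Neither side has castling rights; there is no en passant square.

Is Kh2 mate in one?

After Kh2: white king on e1; in check: no.
White is not in check, so this cannot be checkmate.

no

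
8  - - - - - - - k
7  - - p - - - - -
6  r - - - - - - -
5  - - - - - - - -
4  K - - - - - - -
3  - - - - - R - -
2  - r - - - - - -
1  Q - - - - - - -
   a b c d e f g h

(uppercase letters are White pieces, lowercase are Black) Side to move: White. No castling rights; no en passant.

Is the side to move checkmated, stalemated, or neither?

White to move; white king on a4.
In check: yes, from the black rook on a6.
King squares — a3: attacked by Ra6; b3: attacked by Rb2; b4: attacked by Rb2; a5: attacked by Ra6; b5: attacked by Rb2.
Legal moves for White: none.
In check with no legal moves → checkmate.

checkmate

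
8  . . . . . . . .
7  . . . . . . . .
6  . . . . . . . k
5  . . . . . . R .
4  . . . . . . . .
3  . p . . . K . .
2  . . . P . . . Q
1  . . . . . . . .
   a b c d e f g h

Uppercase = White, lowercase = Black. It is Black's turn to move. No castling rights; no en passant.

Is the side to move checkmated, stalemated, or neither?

neither

Black to move; black king on h6.
In check: yes, from the white queen on h2.
King squares — g5: available; h5: attacked by Qh2; g6: attacked by Rg5; g7: attacked by Rg5; h7: attacked by Qh2.
Legal moves for Black: Kxg5.
Black is in check but has 1 legal move → neither.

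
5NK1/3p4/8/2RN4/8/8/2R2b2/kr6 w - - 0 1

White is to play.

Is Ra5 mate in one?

After Ra5: black king on a1; in check: yes, from the white rook on a5.
King squares — b1: own rook; a2: attacked by Rc2; b2: attacked by Rc2.
Black has no legal moves → checkmate.

yes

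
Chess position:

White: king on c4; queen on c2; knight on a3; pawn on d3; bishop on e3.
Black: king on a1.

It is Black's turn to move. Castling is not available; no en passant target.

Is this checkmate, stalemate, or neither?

stalemate

Black to move; black king on a1.
In check: no.
King squares — b1: attacked by Qc2; a2: attacked by Qc2; b2: attacked by Qc2.
Legal moves for Black: none.
Not in check and no legal moves → stalemate.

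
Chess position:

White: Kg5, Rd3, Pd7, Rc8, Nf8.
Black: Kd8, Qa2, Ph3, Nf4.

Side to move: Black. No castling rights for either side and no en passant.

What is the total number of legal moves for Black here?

Black to move; king on d8.
In check: yes, from the white rook on c8.
Legal moves: Ke7.
Count: 1.

1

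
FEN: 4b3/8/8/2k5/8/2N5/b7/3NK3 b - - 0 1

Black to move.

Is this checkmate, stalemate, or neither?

neither

Black to move; black king on c5.
In check: no.
Legal moves for Black include: Bef7, Bd7, Bg6, Bc6, Bh5, Bb5, Ba4, Kd6, Kc6, Kb6, Kd4, Kc4, Kb4, Bg8, Baf7, Be6, Bd5, Bc4, ... (list truncated; more exist).
Black has legal moves and is not in check → neither.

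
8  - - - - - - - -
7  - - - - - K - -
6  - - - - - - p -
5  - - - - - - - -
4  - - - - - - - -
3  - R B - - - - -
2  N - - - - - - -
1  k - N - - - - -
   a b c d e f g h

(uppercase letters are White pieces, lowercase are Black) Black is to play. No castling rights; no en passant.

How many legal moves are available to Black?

Black to move; king on a1.
In check: yes, from the white bishop on c3.
Legal moves: none.
Count: 0.

0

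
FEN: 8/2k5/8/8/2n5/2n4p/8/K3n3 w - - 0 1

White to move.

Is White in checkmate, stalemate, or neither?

White to move; white king on a1.
In check: no.
King squares — b1: attacked by Nc3; a2: attacked by Nc3; b2: attacked by Nc4.
Legal moves for White: none.
Not in check and no legal moves → stalemate.

stalemate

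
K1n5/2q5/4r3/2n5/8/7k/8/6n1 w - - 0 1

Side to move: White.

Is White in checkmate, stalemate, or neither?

stalemate

White to move; white king on a8.
In check: no.
King squares — a7: attacked by Qc7; b7: attacked by Nc5; b8: attacked by Qc7.
Legal moves for White: none.
Not in check and no legal moves → stalemate.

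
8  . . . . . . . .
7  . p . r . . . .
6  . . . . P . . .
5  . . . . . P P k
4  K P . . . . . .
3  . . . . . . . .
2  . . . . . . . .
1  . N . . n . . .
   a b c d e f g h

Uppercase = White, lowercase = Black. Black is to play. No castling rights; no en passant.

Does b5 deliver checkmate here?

After b5: white king on a4; in check: yes, from the black pawn on b5.
White has 4 legal replies: Kxb5, Ka5, Kb3, Ka3.
In check but a legal move exists → not checkmate.

no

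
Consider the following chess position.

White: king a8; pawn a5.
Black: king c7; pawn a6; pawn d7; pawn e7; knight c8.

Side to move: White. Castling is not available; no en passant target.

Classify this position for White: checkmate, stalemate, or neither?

stalemate

White to move; white king on a8.
In check: no.
King squares — a7: attacked by Nc8; b7: attacked by Kc7; b8: attacked by Kc7.
Legal moves for White: none.
Not in check and no legal moves → stalemate.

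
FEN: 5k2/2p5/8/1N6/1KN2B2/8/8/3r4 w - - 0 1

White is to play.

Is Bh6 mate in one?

no

After Bh6: black king on f8; in check: yes, from the white bishop on h6.
Black has 4 legal replies: Kg8, Ke8, Kf7, Ke7.
In check but a legal move exists → not checkmate.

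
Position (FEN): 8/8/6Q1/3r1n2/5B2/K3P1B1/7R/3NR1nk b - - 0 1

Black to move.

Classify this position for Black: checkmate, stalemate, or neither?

Black to move; black king on h1.
In check: yes, from the white rook on h2.
King squares — g1: own knight; g2: attacked by Rh2; h2: attacked by Bg3.
Legal moves for Black: none.
In check with no legal moves → checkmate.

checkmate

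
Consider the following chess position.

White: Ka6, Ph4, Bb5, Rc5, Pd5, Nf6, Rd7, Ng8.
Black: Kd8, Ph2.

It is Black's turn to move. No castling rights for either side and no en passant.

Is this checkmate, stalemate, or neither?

Black to move; black king on d8.
In check: yes, from the white rook on d7.
King squares — c7: attacked by Rc5; d7: attacked by Bb5; e7: attacked by Rd7; c8: attacked by Rc5; e8: attacked by Nf6.
Legal moves for Black: none.
In check with no legal moves → checkmate.

checkmate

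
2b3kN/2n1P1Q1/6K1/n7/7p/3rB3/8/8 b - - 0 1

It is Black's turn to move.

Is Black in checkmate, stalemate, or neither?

Black to move; black king on g8.
In check: yes, from the white queen on g7.
King squares — f7: attacked by Kg6; g7: attacked by Kg6; h7: attacked by Kg6; f8: attacked by Pe7; h8: attacked by Qg7.
Legal moves for Black: none.
In check with no legal moves → checkmate.

checkmate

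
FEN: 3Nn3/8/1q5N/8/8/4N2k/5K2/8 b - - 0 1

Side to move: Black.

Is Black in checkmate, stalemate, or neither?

Black to move; black king on h3.
In check: no.
Legal moves for Black include: Ng7, Nc7, Nf6, Nd6, Qxd8, Qb8, Qc7, Qb7, Qa7, Qxh6, Qg6, Qf6+, Qe6, Qd6, Qc6, Qa6, Qc5, Qb5, ... (list truncated; more exist).
Black has legal moves and is not in check → neither.

neither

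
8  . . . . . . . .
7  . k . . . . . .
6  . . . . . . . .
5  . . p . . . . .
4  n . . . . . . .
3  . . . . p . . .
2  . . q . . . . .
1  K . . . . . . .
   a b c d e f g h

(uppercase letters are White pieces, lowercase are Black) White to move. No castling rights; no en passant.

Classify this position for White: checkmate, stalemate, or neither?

White to move; white king on a1.
In check: no.
King squares — b1: attacked by Qc2; a2: attacked by Qc2; b2: attacked by Qc2.
Legal moves for White: none.
Not in check and no legal moves → stalemate.

stalemate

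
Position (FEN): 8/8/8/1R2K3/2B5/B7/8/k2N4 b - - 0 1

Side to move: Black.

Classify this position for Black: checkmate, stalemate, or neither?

stalemate

Black to move; black king on a1.
In check: no.
King squares — b1: attacked by Rb5; a2: attacked by Bc4; b2: attacked by Nd1.
Legal moves for Black: none.
Not in check and no legal moves → stalemate.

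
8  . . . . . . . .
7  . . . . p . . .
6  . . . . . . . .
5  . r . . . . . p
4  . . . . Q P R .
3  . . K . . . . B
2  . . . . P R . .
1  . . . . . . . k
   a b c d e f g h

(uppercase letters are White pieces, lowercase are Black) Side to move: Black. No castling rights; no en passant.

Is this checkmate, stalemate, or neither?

Black to move; black king on h1.
In check: yes, from the white queen on e4.
King squares — g1: attacked by Rg4; g2: attacked by Rf2; h2: attacked by Rf2.
Legal moves for Black: none.
In check with no legal moves → checkmate.

checkmate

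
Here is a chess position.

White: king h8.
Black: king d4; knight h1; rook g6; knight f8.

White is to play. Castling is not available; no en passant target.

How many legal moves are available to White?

0

White to move; king on h8.
In check: no.
Legal moves: none.
Count: 0.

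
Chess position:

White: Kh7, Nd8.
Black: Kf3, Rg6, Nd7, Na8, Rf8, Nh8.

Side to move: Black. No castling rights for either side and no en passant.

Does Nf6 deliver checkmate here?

After Nf6: white king on h7; in check: yes, from the black knight on f6.
King squares — g6: attacked by Nh8; h6: attacked by Rg6; g7: attacked by Rg6; g8: attacked by Nf6; h8: attacked by Rf8.
White has no legal moves → checkmate.

yes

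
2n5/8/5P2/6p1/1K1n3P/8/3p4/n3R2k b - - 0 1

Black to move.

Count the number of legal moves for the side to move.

6

Black to move; king on h1.
In check: yes, from the white rook on e1.
Legal moves: Kh2, Kg2, dxe1=Q+, dxe1=R, dxe1=B+, dxe1=N.
Count: 6.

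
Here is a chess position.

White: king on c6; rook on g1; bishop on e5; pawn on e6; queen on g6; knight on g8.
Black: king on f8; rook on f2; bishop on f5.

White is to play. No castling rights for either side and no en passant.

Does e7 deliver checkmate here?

After e7: black king on f8; in check: yes, from the white pawn on e7.
King squares — e7: attacked by Ng8; f7: attacked by Qg6; g7: attacked by Be5; e8: attacked by Qg6; g8: attacked by Qg6.
Black has no legal moves → checkmate.

yes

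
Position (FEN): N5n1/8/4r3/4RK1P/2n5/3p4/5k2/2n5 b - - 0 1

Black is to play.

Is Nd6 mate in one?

After Nd6: white king on f5; in check: yes, from the black knight on d6.
White has 4 legal replies: Kxe6, Kg5, Kg4, Kf4.
In check but a legal move exists → not checkmate.

no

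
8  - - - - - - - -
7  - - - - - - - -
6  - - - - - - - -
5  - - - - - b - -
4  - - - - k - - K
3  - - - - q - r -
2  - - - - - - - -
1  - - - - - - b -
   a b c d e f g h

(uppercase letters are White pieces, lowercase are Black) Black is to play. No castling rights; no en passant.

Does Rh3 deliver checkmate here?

After Rh3: white king on h4; in check: yes, from the black rook on h3.
King squares — g3: attacked by Qe3; h3: attacked by Qe3; g4: attacked by Bf5; g5: attacked by Qe3; h5: attacked by Rh3.
White has no legal moves → checkmate.

yes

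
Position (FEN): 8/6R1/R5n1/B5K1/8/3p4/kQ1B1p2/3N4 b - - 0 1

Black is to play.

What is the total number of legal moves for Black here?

0

Black to move; king on a2.
In check: yes, from the white queen on b2.
Legal moves: none.
Count: 0.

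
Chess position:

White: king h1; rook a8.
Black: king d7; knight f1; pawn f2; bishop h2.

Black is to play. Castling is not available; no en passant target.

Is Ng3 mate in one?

no

After Ng3: white king on h1; in check: yes, from the black knight on g3.
White has 2 legal replies: Kxh2, Kg2.
In check but a legal move exists → not checkmate.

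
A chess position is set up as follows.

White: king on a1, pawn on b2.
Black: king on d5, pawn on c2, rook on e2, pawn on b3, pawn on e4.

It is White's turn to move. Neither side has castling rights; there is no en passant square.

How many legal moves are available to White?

0

White to move; king on a1.
In check: no.
Legal moves: none.
Count: 0.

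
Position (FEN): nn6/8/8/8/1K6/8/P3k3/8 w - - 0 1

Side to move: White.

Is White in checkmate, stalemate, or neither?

White to move; white king on b4.
In check: no.
Legal moves for White: Kc5, Kb5, Ka5, Kc4, Ka4, Kc3, Kb3, Ka3, a3, a4.
White has 10 legal moves and is not in check → neither.

neither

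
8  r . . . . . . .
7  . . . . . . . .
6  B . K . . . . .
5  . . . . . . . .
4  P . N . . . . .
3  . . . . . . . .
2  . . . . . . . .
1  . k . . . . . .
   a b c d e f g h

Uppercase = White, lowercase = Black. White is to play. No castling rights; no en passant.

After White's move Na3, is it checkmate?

After Na3: black king on b1; in check: yes, from the white knight on a3.
Black has 4 legal replies: Kb2, Ka2, Kc1, Ka1.
In check but a legal move exists → not checkmate.

no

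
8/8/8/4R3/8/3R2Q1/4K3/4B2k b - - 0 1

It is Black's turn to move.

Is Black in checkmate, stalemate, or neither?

stalemate

Black to move; black king on h1.
In check: no.
King squares — g1: attacked by Qg3; g2: attacked by Qg3; h2: attacked by Qg3.
Legal moves for Black: none.
Not in check and no legal moves → stalemate.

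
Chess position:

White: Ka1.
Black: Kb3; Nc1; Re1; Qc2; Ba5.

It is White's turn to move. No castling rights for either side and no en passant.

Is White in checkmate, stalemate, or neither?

White to move; white king on a1.
In check: no.
King squares — b1: attacked by Qc2; a2: attacked by Nc1; b2: attacked by Qc2.
Legal moves for White: none.
Not in check and no legal moves → stalemate.

stalemate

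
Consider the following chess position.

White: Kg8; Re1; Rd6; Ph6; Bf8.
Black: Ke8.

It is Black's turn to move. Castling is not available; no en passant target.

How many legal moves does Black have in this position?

Black to move; king on e8.
In check: yes, from the white rook on e1.
Legal moves: none.
Count: 0.

0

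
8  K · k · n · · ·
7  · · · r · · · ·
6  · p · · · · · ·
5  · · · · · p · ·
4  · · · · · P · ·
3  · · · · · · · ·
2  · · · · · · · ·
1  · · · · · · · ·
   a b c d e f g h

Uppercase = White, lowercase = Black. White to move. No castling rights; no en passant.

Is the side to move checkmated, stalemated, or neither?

White to move; white king on a8.
In check: no.
King squares — a7: attacked by Rd7; b7: attacked by Rd7; b8: attacked by Kc8.
Legal moves for White: none.
Not in check and no legal moves → stalemate.

stalemate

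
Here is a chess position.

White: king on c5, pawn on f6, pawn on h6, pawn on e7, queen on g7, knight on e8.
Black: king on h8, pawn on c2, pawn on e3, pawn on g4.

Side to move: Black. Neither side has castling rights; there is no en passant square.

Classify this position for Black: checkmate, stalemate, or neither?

Black to move; black king on h8.
In check: yes, from the white queen on g7.
King squares — g7: attacked by Pf6; h7: attacked by Qg7; g8: attacked by Qg7.
Legal moves for Black: none.
In check with no legal moves → checkmate.

checkmate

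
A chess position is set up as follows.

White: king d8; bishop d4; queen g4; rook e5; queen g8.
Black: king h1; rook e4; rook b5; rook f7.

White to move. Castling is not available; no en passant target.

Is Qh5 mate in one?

no

After Qh5: black king on h1; in check: yes, from the white queen on h5.
Black has 1 legal reply: Rh4.
In check but a legal move exists → not checkmate.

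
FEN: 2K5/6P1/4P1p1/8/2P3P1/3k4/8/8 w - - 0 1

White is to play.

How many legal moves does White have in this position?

12

White to move; king on c8.
In check: no.
Legal moves: Kd8, Kb8, Kd7, Kc7, Kb7, g8=Q, g8=R, g8=B, g8=N, e7, g5, c5.
Count: 12.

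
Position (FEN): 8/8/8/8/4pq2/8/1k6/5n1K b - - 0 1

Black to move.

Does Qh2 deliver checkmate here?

yes

After Qh2: white king on h1; in check: yes, from the black queen on h2.
King squares — g1: attacked by Qh2; g2: attacked by Qh2; h2: attacked by Nf1.
White has no legal moves → checkmate.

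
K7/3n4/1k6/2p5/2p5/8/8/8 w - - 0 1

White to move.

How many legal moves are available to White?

0

White to move; king on a8.
In check: no.
Legal moves: none.
Count: 0.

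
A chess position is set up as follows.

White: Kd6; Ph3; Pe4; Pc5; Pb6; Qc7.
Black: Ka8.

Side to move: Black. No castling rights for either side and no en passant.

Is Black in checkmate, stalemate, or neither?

stalemate

Black to move; black king on a8.
In check: no.
King squares — a7: attacked by Pb6; b7: attacked by Qc7; b8: attacked by Qc7.
Legal moves for Black: none.
Not in check and no legal moves → stalemate.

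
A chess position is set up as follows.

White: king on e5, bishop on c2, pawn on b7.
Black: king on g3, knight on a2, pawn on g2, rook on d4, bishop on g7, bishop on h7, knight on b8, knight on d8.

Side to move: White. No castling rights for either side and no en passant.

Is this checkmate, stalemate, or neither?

White to move; white king on e5.
In check: yes, from the black bishop on g7.
King squares — d4: attacked by Bg7; e4: attacked by Rd4; f4: attacked by Kg3; d5: attacked by Rd4; f5: attacked by Bh7; d6: attacked by Rd4; e6: attacked by Nd8; f6: attacked by Bg7.
Legal moves for White: none.
In check with no legal moves → checkmate.

checkmate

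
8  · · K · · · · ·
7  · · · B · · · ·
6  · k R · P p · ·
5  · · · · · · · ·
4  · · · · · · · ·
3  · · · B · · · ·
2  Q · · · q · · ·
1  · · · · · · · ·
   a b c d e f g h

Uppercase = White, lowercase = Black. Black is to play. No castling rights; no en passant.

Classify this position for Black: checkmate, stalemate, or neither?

checkmate

Black to move; black king on b6.
In check: yes, from the white rook on c6.
King squares — a5: attacked by Qa2; b5: attacked by Bd3; c5: attacked by Rc6; a6: attacked by Qa2; c6: attacked by Bd7; a7: attacked by Qa2; b7: attacked by Kc8; c7: attacked by Rc6.
Legal moves for Black: none.
In check with no legal moves → checkmate.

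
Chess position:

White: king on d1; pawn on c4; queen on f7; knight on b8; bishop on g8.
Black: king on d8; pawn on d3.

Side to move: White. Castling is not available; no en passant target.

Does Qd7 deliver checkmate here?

After Qd7: black king on d8; in check: yes, from the white queen on d7.
King squares — c7: attacked by Qd7; d7: attacked by Nb8; e7: attacked by Qd7; c8: attacked by Qd7; e8: attacked by Qd7.
Black has no legal moves → checkmate.

yes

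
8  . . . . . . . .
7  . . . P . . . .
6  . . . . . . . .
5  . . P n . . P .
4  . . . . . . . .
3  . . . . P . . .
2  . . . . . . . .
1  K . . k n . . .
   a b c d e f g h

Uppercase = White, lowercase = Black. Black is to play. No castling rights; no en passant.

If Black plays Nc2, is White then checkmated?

After Nc2: white king on a1; in check: yes, from the black knight on c2.
White has 3 legal replies: Kb2, Ka2, Kb1.
In check but a legal move exists → not checkmate.

no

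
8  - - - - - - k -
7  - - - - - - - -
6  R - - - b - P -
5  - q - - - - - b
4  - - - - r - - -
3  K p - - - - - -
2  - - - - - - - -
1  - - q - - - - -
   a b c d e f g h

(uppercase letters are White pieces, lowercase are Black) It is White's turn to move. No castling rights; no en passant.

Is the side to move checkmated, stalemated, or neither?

White to move; white king on a3.
In check: yes, from the black queen on c1.
King squares — a2: attacked by Pb3; b2: attacked by Qc1; b3: attacked by Qb5; a4: attacked by Re4; b4: attacked by Re4.
Legal moves for White: none.
In check with no legal moves → checkmate.

checkmate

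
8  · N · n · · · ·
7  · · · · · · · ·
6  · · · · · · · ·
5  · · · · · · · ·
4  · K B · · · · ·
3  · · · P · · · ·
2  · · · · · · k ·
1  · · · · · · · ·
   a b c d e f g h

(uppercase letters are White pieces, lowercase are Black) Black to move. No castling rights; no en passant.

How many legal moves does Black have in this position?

12

Black to move; king on g2.
In check: no.
Legal moves: Nf7, Nb7, Ne6, Nc6+, Kh3, Kg3, Kf3, Kh2, Kf2, Kh1, Kg1, Kf1.
Count: 12.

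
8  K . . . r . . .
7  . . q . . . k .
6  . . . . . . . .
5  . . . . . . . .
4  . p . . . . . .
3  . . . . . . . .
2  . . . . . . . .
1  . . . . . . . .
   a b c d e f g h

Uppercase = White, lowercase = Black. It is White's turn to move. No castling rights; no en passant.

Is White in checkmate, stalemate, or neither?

checkmate

White to move; white king on a8.
In check: yes, from the black rook on e8.
King squares — a7: attacked by Qc7; b7: attacked by Qc7; b8: attacked by Qc7.
Legal moves for White: none.
In check with no legal moves → checkmate.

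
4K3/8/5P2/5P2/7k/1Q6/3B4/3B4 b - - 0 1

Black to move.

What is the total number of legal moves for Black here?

Black to move; king on h4.
In check: no.
Legal moves: none.
Count: 0.

0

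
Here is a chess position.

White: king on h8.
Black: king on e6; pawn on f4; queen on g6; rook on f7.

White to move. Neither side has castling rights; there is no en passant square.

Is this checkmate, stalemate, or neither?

stalemate

White to move; white king on h8.
In check: no.
King squares — g7: attacked by Qg6; h7: attacked by Qg6; g8: attacked by Qg6.
Legal moves for White: none.
Not in check and no legal moves → stalemate.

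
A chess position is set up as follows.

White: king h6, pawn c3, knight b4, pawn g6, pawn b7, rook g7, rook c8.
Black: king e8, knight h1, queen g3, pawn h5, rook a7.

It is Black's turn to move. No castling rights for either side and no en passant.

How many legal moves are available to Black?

0

Black to move; king on e8.
In check: yes, from the white rook on c8.
Legal moves: none.
Count: 0.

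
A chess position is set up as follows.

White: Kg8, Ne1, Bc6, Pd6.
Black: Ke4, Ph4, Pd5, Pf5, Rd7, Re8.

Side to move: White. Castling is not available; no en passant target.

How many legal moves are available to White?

White to move; king on g8.
In check: yes, from the black rook on e8.
Legal moves: none.
Count: 0.

0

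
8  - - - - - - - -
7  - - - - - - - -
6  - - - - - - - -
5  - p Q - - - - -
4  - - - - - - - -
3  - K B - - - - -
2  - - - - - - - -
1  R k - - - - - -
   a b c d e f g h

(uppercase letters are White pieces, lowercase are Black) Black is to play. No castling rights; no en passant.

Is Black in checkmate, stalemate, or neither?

Black to move; black king on b1.
In check: yes, from the white rook on a1.
King squares — a1: attacked by Bc3; c1: attacked by Ra1; a2: attacked by Ra1; b2: attacked by Kb3; c2: attacked by Kb3.
Legal moves for Black: none.
In check with no legal moves → checkmate.

checkmate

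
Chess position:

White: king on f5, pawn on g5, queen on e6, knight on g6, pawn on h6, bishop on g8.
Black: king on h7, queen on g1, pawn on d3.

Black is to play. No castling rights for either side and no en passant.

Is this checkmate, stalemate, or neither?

Black to move; black king on h7.
In check: yes, from the white bishop on g8.
King squares — g6: attacked by Kf5; h6: attacked by Pg5; g7: attacked by Ph6; g8: attacked by Qe6; h8: attacked by Ng6.
Legal moves for Black: none.
In check with no legal moves → checkmate.

checkmate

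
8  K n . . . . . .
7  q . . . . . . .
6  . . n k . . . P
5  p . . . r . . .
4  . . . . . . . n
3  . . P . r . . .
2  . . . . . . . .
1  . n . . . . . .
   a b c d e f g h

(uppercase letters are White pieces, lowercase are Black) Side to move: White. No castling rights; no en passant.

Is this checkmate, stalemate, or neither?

checkmate

White to move; white king on a8.
In check: yes, from the black queen on a7.
King squares — a7: attacked by Nc6; b7: attacked by Qa7; b8: attacked by Nc6.
Legal moves for White: none.
In check with no legal moves → checkmate.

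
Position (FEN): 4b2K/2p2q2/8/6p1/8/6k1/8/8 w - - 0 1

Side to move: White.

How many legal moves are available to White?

0

White to move; king on h8.
In check: no.
Legal moves: none.
Count: 0.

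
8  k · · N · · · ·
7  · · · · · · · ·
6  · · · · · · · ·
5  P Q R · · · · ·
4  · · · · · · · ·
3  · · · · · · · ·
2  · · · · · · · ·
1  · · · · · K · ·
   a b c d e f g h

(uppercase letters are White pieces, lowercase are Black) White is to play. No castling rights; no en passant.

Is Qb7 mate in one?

yes

After Qb7: black king on a8; in check: yes, from the white queen on b7.
King squares — a7: attacked by Qb7; b7: attacked by Nd8; b8: attacked by Qb7.
Black has no legal moves → checkmate.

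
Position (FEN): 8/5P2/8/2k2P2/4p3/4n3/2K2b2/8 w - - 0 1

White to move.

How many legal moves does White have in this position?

White to move; king on c2.
In check: yes, from the black knight on e3.
Legal moves: Kc3, Kb3, Kd2, Kb2, Kc1, Kb1.
Count: 6.

6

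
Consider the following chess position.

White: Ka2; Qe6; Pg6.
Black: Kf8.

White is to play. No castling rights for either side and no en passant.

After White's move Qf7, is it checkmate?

After Qf7: black king on f8; in check: yes, from the white queen on f7.
King squares — e7: attacked by Qf7; f7: attacked by Pg6; g7: attacked by Qf7; e8: attacked by Qf7; g8: attacked by Qf7.
Black has no legal moves → checkmate.

yes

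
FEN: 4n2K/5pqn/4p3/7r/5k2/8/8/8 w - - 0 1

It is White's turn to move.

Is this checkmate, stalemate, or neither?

checkmate

White to move; white king on h8.
In check: yes, from the black queen on g7.
King squares — g7: attacked by Ne8; h7: attacked by Rh5; g8: attacked by Qg7.
Legal moves for White: none.
In check with no legal moves → checkmate.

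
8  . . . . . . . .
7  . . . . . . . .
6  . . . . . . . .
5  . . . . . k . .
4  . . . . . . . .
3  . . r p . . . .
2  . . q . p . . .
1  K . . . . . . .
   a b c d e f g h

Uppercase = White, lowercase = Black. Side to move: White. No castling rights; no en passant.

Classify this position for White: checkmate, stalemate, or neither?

stalemate

White to move; white king on a1.
In check: no.
King squares — b1: attacked by Qc2; a2: attacked by Qc2; b2: attacked by Qc2.
Legal moves for White: none.
Not in check and no legal moves → stalemate.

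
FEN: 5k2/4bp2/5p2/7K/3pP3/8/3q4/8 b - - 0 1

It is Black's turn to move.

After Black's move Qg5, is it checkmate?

After Qg5: white king on h5; in check: yes, from the black queen on g5.
King squares — g4: attacked by Qg5; h4: attacked by Qg5; g5: attacked by Pf6; g6: attacked by Qg5; h6: attacked by Qg5.
White has no legal moves → checkmate.

yes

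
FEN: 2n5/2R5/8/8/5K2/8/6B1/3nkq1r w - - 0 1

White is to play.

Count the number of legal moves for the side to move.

White to move; king on f4.
In check: yes, from the black queen on f1.
Legal moves: Kg5, Ke5, Kg4, Ke4, Kg3, Bf3, Bxf1.
Count: 7.

7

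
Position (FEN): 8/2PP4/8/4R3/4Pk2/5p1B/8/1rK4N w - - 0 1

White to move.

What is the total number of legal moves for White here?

3

White to move; king on c1.
In check: yes, from the black rook on b1.
Legal moves: Kd2, Kc2, Kxb1.
Count: 3.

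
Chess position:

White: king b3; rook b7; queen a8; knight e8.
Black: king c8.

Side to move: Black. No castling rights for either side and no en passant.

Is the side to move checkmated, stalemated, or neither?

checkmate

Black to move; black king on c8.
In check: yes, from the white queen on a8.
King squares — b7: attacked by Qa8; c7: attacked by Rb7; d7: attacked by Rb7; b8: attacked by Rb7; d8: attacked by Qa8.
Legal moves for Black: none.
In check with no legal moves → checkmate.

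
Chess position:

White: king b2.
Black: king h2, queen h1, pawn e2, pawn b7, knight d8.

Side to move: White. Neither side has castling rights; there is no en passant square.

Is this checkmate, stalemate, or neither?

White to move; white king on b2.
In check: no.
Legal moves for White: Kc3, Kb3, Ka3, Kc2, Ka2.
White has 5 legal moves and is not in check → neither.

neither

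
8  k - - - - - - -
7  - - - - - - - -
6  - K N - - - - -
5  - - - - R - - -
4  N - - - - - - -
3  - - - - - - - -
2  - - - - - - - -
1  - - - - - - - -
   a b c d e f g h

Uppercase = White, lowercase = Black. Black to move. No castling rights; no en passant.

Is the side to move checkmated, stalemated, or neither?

stalemate

Black to move; black king on a8.
In check: no.
King squares — a7: attacked by Kb6; b7: attacked by Kb6; b8: attacked by Nc6.
Legal moves for Black: none.
Not in check and no legal moves → stalemate.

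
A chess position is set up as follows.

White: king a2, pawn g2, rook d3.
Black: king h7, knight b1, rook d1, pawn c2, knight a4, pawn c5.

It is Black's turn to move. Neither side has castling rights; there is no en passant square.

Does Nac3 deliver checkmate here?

no

After Nac3: white king on a2; in check: yes, from the black knight on c3.
White has 4 legal replies: Kb3, Kb2, Ka1, Rxc3.
In check but a legal move exists → not checkmate.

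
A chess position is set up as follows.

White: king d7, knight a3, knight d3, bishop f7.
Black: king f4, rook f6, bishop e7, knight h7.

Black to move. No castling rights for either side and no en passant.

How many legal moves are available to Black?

7

Black to move; king on f4.
In check: yes, from the white knight on d3.
Legal moves: Kg5, Kf5, Kg4, Ke4, Kg3, Kf3, Ke3.
Count: 7.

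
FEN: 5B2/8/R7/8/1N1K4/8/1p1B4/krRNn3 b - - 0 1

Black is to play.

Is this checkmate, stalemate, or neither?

Black to move; black king on a1.
In check: yes, from the white rook on a6.
King squares — b1: own rook; a2: attacked by Nb4; b2: own pawn.
Legal moves for Black: none.
In check with no legal moves → checkmate.

checkmate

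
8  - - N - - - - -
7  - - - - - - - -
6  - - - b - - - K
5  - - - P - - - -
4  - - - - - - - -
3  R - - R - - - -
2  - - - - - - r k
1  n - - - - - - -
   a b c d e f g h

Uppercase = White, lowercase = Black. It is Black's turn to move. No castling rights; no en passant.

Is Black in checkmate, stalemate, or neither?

Black to move; black king on h2.
In check: no.
Legal moves for Black include: Bf8+, Bb8, Be7, Bc7, Be5, Bc5, Bf4+, Bb4, Bg3, Bxa3, Kh1, Kg1, Rg8, Rg7, Rg6+, Rg5, Rg4, Rg3, ... (list truncated; more exist).
Black has legal moves and is not in check → neither.

neither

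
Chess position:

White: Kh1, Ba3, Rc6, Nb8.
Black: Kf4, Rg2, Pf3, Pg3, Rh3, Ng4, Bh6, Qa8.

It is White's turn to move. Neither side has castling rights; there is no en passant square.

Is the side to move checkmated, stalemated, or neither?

checkmate

White to move; white king on h1.
In check: yes, from the black rook on h3.
King squares — g1: attacked by Rg2; g2: attacked by Pf3; h2: attacked by Rg2.
Legal moves for White: none.
In check with no legal moves → checkmate.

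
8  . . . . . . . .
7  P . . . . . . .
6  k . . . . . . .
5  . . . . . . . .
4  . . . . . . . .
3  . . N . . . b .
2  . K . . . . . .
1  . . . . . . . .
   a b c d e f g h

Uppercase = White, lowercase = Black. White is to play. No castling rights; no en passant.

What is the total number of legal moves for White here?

White to move; king on b2.
In check: no.
Legal moves: Nd5, Nb5, Ne4, Na4, Ne2, Na2, Nd1, Nb1, Kb3, Ka3, Kc2, Ka2, Kc1, Kb1, Ka1, a8=Q+, a8=R+, a8=B, a8=N.
Count: 19.

19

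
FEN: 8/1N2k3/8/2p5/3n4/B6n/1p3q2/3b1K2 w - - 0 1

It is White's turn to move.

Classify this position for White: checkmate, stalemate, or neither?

checkmate

White to move; white king on f1.
In check: yes, from the black queen on f2.
King squares — e1: attacked by Qf2; g1: attacked by Qf2; e2: attacked by Bd1; f2: attacked by Nh3; g2: attacked by Qf2.
Legal moves for White: none.
In check with no legal moves → checkmate.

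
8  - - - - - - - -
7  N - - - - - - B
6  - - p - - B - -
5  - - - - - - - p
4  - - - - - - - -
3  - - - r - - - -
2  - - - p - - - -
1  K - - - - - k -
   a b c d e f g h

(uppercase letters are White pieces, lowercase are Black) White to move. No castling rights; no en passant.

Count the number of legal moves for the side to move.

21

White to move; king on a1.
In check: no.
Legal moves: Bg8, Bg6, Bf5, Be4, Bxd3, Nc8, Nxc6, Nb5, Bh8, Bd8, Bg7, Be7, Bg5, Be5, Bh4, Bd4+, Bc3, Bb2, Kb2, Ka2, Kb1.
Count: 21.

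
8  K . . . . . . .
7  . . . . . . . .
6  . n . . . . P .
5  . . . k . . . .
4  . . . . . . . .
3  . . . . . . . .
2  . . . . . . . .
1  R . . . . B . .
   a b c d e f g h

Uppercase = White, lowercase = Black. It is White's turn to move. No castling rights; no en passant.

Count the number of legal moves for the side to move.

White to move; king on a8.
In check: yes, from the black knight on b6.
Legal moves: Kb8, Kb7, Ka7.
Count: 3.

3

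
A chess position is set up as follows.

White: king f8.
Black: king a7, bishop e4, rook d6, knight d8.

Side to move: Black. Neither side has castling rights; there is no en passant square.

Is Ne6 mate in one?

no

After Ne6: white king on f8; in check: yes, from the black knight on e6.
White has 4 legal replies: Kg8, Ke8, Kf7, Ke7.
In check but a legal move exists → not checkmate.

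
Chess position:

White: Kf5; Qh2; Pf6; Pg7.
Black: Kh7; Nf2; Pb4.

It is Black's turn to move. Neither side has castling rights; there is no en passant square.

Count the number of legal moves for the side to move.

2

Black to move; king on h7.
In check: yes, from the white queen on h2.
Legal moves: Kg8, Nh3.
Count: 2.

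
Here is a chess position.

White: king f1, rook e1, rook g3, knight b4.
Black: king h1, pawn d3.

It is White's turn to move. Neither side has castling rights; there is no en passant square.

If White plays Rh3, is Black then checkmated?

yes

After Rh3: black king on h1; in check: yes, from the white rook on h3.
King squares — g1: attacked by Kf1; g2: attacked by Kf1; h2: attacked by Rh3.
Black has no legal moves → checkmate.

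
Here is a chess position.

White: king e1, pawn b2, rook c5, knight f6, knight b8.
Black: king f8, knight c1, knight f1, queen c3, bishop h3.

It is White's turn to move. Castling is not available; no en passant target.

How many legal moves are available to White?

White to move; king on e1.
In check: yes, from the black queen on c3.
Legal moves: Kf2, Kd1, Rxc3, bxc3.
Count: 4.

4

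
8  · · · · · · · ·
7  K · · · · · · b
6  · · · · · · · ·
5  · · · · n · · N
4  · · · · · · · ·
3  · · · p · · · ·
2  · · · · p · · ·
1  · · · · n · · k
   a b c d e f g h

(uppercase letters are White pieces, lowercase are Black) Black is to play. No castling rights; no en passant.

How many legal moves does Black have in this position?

18

Black to move; king on h1.
In check: no.
Legal moves: Bg8, Bg6, Bf5, Be4, Nf7, Nd7, Ng6, Nc6+, Ng4, Nc4, N5f3, Kh2, Kg2, Kg1, N1f3, Ng2, Nc2, d2.
Count: 18.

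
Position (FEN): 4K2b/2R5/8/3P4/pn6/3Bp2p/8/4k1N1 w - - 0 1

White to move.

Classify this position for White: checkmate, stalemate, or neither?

White to move; white king on e8.
In check: no.
Legal moves for White include: Kf8, Kd8, Kf7, Ke7, Kd7, Rc8, Rh7, Rg7, Rf7, Re7, Rd7, Rb7, Ra7, Rc6, Rc5, Rc4, Rc3, Rc2, ... (list truncated; more exist).
White has legal moves and is not in check → neither.

neither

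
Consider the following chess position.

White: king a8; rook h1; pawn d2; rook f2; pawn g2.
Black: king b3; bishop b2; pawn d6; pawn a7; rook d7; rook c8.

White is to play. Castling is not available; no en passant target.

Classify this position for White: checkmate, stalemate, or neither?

checkmate

White to move; white king on a8.
In check: yes, from the black rook on c8.
King squares — a7: attacked by Rd7; b7: attacked by Rd7; b8: attacked by Rc8.
Legal moves for White: none.
In check with no legal moves → checkmate.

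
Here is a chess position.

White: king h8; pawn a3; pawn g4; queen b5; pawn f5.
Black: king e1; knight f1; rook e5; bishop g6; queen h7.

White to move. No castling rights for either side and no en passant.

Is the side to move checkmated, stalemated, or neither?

White to move; white king on h8.
In check: yes, from the black queen on h7.
King squares — g7: attacked by Qh7; h7: attacked by Bg6; g8: attacked by Qh7.
Legal moves for White: none.
In check with no legal moves → checkmate.

checkmate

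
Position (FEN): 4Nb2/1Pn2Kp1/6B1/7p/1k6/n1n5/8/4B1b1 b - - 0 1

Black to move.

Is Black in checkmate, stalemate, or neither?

neither

Black to move; black king on b4.
In check: no.
Legal moves for Black include: Be7, Bd6, Bfc5, Nxe8, Na8, Ne6, Na6, Nd5, Ncb5, Kc5, Kb5, Ka5, Kc4, Ka4, Kb3, Nab5, Nc4, Nc2, ... (list truncated; more exist).
Black has legal moves and is not in check → neither.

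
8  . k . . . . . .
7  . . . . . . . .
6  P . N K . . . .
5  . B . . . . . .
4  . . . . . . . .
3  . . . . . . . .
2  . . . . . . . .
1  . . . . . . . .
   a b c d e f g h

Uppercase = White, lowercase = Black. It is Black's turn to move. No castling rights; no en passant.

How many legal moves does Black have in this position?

2

Black to move; king on b8.
In check: yes, from the white knight on c6.
Legal moves: Kc8, Ka8.
Count: 2.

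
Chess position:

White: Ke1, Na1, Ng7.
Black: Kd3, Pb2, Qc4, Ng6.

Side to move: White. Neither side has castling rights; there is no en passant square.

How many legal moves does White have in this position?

9

White to move; king on e1.
In check: no.
Legal moves: Ne8, Ne6, Nh5, Nf5, Kf2, Kf1, Kd1, Nb3, Nc2.
Count: 9.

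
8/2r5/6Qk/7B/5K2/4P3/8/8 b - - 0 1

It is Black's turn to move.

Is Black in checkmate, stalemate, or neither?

Black to move; black king on h6.
In check: yes, from the white queen on g6.
King squares — g5: attacked by Kf4; h5: attacked by Qg6; g6: attacked by Bh5; g7: attacked by Qg6; h7: attacked by Qg6.
Legal moves for Black: none.
In check with no legal moves → checkmate.

checkmate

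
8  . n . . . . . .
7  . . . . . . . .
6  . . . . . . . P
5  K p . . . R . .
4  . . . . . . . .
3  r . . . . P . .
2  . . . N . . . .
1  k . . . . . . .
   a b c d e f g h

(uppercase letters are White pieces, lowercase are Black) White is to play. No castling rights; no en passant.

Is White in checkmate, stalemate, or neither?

neither

White to move; white king on a5.
In check: yes, from the black rook on a3.
Legal moves for White: Kb6, Kxb5, Kb4.
White is in check but has 3 legal moves → neither.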